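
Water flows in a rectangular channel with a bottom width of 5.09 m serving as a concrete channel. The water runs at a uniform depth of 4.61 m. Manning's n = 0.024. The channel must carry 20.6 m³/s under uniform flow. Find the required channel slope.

Flow area A = b·y = 5.09 × 4.61 = 23.46 m². Wetted perimeter P = b + 2y = 5.09 + 2×4.61 = 14.31 m.
Hydraulic radius R = A/P = 23.46/14.31 = 1.64 m.
From Manning's equation, S = [nQ / (1 A R^(2/3))]² = [0.024 × 20.6 / (1 × 23.46 × 1.64^(2/3))]² = 0.00023.

S = 0.00023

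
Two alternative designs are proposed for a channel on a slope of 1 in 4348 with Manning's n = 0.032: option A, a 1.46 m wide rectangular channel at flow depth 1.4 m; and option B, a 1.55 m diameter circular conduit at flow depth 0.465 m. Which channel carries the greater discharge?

Channel A: Flow area A = b·y = 1.46 × 1.4 = 2.044 m². Wetted perimeter P = b + 2y = 1.46 + 2×1.4 = 4.26 m. Hydraulic radius R = A/P = 2.044/4.26 = 0.4798 m. Q_A = (1/0.032)·2.044·0.4798^(2/3)·√0.00023 = 0.5937 m³/s.
Channel B: For a circular section of diameter D = 1.55 m at depth y = 0.465 m, the central angle is θ = 2 arccos(1 − 2y/D) = 2.319 rad. Then A = (D²/8)(θ − sin θ) = 0.4761 m² and P = Dθ/2 = 1.797 m. Hydraulic radius R = A/P = 0.4761/1.797 = 0.265 m. Q_B = (1/0.032)·0.4761·0.265^(2/3)·√0.00023 = 0.09308 m³/s.
Q_A = 0.5937 m³/s vs Q_B = 0.09308 m³/s, so channel A carries more.

channel A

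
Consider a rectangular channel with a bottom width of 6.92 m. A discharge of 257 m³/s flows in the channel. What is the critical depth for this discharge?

For a rectangular channel, critical depth y_c = (q²/g)^(1/3) where q = Q/b = 257/6.92 = 37.14 m²/s.
So y_c = (37.14²/9.81)^(1/3) = 5.2 m.

y_c = 5.2 m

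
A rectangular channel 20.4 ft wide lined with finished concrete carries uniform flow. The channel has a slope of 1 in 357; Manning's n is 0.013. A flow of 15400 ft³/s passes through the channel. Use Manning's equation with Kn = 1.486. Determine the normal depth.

y_n = 31.9 ft

Manning's equation rearranged: A R^(2/3) = nQ / (1.486·√S) = 0.013 × 15400 / (1.486 × √0.002801) = 2546.
Trying y = 34.5 ft: A R^(2/3) = 2785 — over.
Trying y = 28.6 ft: A R^(2/3) = 2239 — short.
Trying y = 31.9 ft: A R^(2/3) = 2544 — matches.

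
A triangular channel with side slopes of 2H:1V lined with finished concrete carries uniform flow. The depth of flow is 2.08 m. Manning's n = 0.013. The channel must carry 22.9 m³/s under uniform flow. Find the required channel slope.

S = 0.0013

For a triangular section with side slope z = 2: A = zy² = 2×2.08² = 8.653 m²; P = 2y√(1+z²) = 2×2.08×2.236 = 9.302 m.
Hydraulic radius R = A/P = 8.653/9.302 = 0.9302 m.
From Manning's equation, S = [nQ / (1 A R^(2/3))]² = [0.013 × 22.9 / (1 × 8.653 × 0.9302^(2/3))]² = 0.0013.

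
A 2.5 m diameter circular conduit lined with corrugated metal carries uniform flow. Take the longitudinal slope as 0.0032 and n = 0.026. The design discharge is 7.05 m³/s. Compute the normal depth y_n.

Manning's equation rearranged: A R^(2/3) = nQ / (1·√S) = 0.026 × 7.05 / (√0.0032) = 3.24.
At y = 2.13 m: A R^(2/3) = 3.704 — over.
At y = 1.36 m: A R^(2/3) = 2.065 — short.
At y = 1.86 m: A R^(2/3) = 3.241 — close enough.

y_n = 1.86 m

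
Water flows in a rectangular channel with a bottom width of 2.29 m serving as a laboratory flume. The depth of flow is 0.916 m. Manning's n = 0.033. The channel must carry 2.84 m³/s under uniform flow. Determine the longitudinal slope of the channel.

S = 0.00491

Flow area A = b·y = 2.29 × 0.916 = 2.098 m². Wetted perimeter P = b + 2y = 2.29 + 2×0.916 = 4.122 m.
Hydraulic radius R = A/P = 2.098/4.122 = 0.5089 m.
From Manning's equation, S = [nQ / (1 A R^(2/3))]² = [0.033 × 2.84 / (1 × 2.098 × 0.5089^(2/3))]² = 0.00491.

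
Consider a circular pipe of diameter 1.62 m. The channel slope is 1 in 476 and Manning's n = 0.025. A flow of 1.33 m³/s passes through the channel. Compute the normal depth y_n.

y_n = 0.945 m

Manning's equation rearranged: A R^(2/3) = nQ / (1·√S) = 0.025 × 1.33 / (√0.002101) = 0.7254.
At y = 1.06 m: A R^(2/3) = 0.8615 — over.
At y = 0.775 m: A R^(2/3) = 0.523 — short.
At y = 0.945 m: A R^(2/3) = 0.7257 — close enough.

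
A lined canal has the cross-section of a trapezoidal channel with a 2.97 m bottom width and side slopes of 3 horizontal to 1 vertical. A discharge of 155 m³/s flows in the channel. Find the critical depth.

y_c = 3.07 m

At critical depth, Q² T / (g A³) = 1, i.e. A³/T = Q²/g = 155²/9.81 = 2449.
Try y = 2.22 m: A³/T = 599.8 — short.
Try y = 3.69 m: A³/T = 5538 — over.
Try y = 3.07 m: A³/T = 2444 — close enough.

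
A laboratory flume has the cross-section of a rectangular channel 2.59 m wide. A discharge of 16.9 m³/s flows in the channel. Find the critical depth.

y_c = 1.63 m

For a rectangular channel, critical depth y_c = (q²/g)^(1/3) where q = Q/b = 16.9/2.59 = 6.525 m²/s.
So y_c = (6.525²/9.81)^(1/3) = 1.63 m.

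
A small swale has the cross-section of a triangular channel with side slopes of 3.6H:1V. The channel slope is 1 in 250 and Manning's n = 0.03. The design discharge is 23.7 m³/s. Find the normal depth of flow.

Manning's equation rearranged: A R^(2/3) = nQ / (1·√S) = 0.03 × 23.7 / (√0.004) = 11.24.
Trying y = 1.65 m: A R^(2/3) = 8.41 — short.
Trying y = 2.16 m: A R^(2/3) = 17.25 — over.
Trying y = 1.84 m: A R^(2/3) = 11.25 — matches.

y_n = 1.84 m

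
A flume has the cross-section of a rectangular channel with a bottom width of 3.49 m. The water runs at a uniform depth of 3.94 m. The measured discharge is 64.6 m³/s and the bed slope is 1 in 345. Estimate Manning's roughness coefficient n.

Flow area A = b·y = 3.49 × 3.94 = 13.75 m². Wetted perimeter P = b + 2y = 3.49 + 2×3.94 = 11.37 m.
Hydraulic radius R = A/P = 13.75/11.37 = 1.209 m.
Rearranging Manning's equation: n = (1/Q) A R^(2/3) S^(1/2) = (1/64.6) × 13.75 × 1.209^(2/3) × √0.002899 = 0.013.

n = 0.013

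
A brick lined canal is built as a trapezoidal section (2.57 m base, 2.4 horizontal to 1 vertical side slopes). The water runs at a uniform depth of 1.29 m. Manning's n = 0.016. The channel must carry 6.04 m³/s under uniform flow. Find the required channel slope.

With bottom width b = 2.57 m and side slope z = 2.4: A = (b + zy)y = (2.57 + 2.4×1.29)×1.29 = 7.309 m²; P = b + 2y√(1+z²) = 2.57 + 2×1.29×2.6 = 9.278 m.
Hydraulic radius R = A/P = 7.309/9.278 = 0.7878 m.
From Manning's equation, S = [nQ / (1 A R^(2/3))]² = [0.016 × 6.04 / (1 × 7.309 × 0.7878^(2/3))]² = 0.00024.

S = 0.00024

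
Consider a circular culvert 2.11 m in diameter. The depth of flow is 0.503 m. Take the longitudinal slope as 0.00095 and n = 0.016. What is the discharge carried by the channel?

For a circular section of diameter D = 2.11 m at depth y = 0.503 m, the central angle is θ = 2 arccos(1 − 2y/D) = 2.04 rad. Then A = (D²/8)(θ − sin θ) = 0.6392 m² and P = Dθ/2 = 2.153 m.
Hydraulic radius R = A/P = 0.6392/2.153 = 0.2969 m.
Manning's equation: Q = (1/n) A R^(2/3) S^(1/2) = (1/0.016) × 0.6392 × 0.2969^(2/3) × 0.00095^(1/2) = 0.548 m³/s.

Q = 0.548 m³/s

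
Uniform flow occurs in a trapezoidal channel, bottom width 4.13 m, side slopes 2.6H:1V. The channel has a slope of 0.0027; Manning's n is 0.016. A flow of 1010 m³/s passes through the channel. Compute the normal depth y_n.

Manning's equation rearranged: A R^(2/3) = nQ / (1·√S) = 0.016 × 1010 / (√0.0027) = 311.
Trying y = 4.48 m: A R^(2/3) = 127.8 — too small.
Trying y = 7.92 m: A R^(2/3) = 498.1 — too large.
Trying y = 6.52 m: A R^(2/3) = 310.7 — ≈ 311.

y_n = 6.52 m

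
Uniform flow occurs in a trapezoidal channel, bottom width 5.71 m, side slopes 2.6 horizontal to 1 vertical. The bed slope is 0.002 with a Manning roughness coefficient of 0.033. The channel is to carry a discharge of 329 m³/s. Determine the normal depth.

Manning's equation rearranged: A R^(2/3) = nQ / (1·√S) = 0.033 × 329 / (√0.002) = 242.8.
At y = 5.04 m: A R^(2/3) = 188.7 — low.
At y = 6.75 m: A R^(2/3) = 370.5 — high.
At y = 5.63 m: A R^(2/3) = 243 — close enough.

y_n = 5.63 m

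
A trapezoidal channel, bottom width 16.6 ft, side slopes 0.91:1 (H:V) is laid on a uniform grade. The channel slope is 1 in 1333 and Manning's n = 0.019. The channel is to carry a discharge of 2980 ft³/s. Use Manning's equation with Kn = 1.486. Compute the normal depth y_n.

y_n = 13.1 ft

Manning's equation rearranged: A R^(2/3) = nQ / (1.486·√S) = 0.019 × 2980 / (1.486 × √0.0007502) = 1391.
At y = 16.7 ft: A R^(2/3) = 2229 — too large.
At y = 10 ft: A R^(2/3) = 838.1 — too small.
At y = 13.1 ft: A R^(2/3) = 1391 — close enough.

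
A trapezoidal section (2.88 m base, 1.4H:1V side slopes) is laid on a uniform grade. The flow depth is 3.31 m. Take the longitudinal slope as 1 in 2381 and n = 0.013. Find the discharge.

Q = 56.8 m³/s

With bottom width b = 2.88 m and side slope z = 1.4: A = (b + zy)y = (2.88 + 1.4×3.31)×3.31 = 24.87 m²; P = b + 2y√(1+z²) = 2.88 + 2×3.31×1.72 = 14.27 m.
Hydraulic radius R = A/P = 24.87/14.27 = 1.743 m.
Manning's equation: Q = (1/n) A R^(2/3) S^(1/2) = (1/0.013) × 24.87 × 1.743^(2/3) × 0.00042^(1/2) = 56.8 m³/s.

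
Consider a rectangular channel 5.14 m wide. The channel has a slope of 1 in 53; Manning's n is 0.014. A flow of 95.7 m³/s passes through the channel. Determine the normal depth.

y_n = 1.82 m

Manning's equation rearranged: A R^(2/3) = nQ / (1·√S) = 0.014 × 95.7 / (√0.01887) = 9.754.
At y = 1.28 m: A R^(2/3) = 5.924 — too small.
At y = 2.09 m: A R^(2/3) = 11.81 — too large.
At y = 1.82 m: A R^(2/3) = 9.759 — matches.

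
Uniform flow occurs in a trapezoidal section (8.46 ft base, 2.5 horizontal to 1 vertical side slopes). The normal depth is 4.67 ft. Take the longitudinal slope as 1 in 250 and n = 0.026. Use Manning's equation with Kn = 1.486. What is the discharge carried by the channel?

Q = 675 ft³/s

With bottom width b = 8.46 ft and side slope z = 2.5: A = (b + zy)y = (8.46 + 2.5×4.67)×4.67 = 94.03 ft²; P = b + 2y√(1+z²) = 8.46 + 2×4.67×2.693 = 33.61 ft.
Hydraulic radius R = A/P = 94.03/33.61 = 2.798 ft.
Manning's equation: Q = (1.486/n) A R^(2/3) S^(1/2) = (1.486/0.026) × 94.03 × 2.798^(2/3) × 0.004^(1/2) = 675 ft³/s.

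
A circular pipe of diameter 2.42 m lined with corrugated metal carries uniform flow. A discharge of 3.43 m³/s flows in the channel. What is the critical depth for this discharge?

At critical depth, Q² T / (g A³) = 1, i.e. A³/T = Q²/g = 3.43²/9.81 = 1.199.
Trying y = 0.671 m: A³/T = 0.5191 — too small.
Trying y = 0.833 m: A³/T = 1.2 — matches.

y_c = 0.833 m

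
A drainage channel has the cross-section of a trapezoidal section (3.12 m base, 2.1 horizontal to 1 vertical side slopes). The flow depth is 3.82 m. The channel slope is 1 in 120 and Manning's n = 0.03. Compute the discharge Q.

Q = 208 m³/s

With bottom width b = 3.12 m and side slope z = 2.1: A = (b + zy)y = (3.12 + 2.1×3.82)×3.82 = 42.56 m²; P = b + 2y√(1+z²) = 3.12 + 2×3.82×2.326 = 20.89 m.
Hydraulic radius R = A/P = 42.56/20.89 = 2.037 m.
Manning's equation: Q = (1/n) A R^(2/3) S^(1/2) = (1/0.03) × 42.56 × 2.037^(2/3) × 0.008333^(1/2) = 208 m³/s.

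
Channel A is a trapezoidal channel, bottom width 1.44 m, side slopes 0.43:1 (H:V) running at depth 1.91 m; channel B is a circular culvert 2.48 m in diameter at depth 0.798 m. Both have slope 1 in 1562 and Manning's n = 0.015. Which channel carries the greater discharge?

Channel A: With bottom width b = 1.44 m and side slope z = 0.43: A = (b + zy)y = (1.44 + 0.43×1.91)×1.91 = 4.319 m²; P = b + 2y√(1+z²) = 1.44 + 2×1.91×1.089 = 5.598 m. Hydraulic radius R = A/P = 4.319/5.598 = 0.7715 m. Q_A = (1/0.015)·4.319·0.7715^(2/3)·√0.0006402 = 6.129 m³/s.
Channel B: For a circular section of diameter D = 2.48 m at depth y = 0.798 m, the central angle is θ = 2 arccos(1 − 2y/D) = 2.413 rad. Then A = (D²/8)(θ − sin θ) = 1.343 m² and P = Dθ/2 = 2.992 m. Hydraulic radius R = A/P = 1.343/2.992 = 0.4488 m. Q_B = (1/0.015)·1.343·0.4488^(2/3)·√0.0006402 = 1.328 m³/s.
Q_A = 6.129 m³/s vs Q_B = 1.328 m³/s, so channel A carries more.

channel A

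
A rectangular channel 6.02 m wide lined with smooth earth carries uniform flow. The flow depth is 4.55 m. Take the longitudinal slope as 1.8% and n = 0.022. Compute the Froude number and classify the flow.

supercritical

Flow area A = b·y = 6.02 × 4.55 = 27.39 m². Wetted perimeter P = b + 2y = 6.02 + 2×4.55 = 15.12 m.
Hydraulic radius R = A/P = 27.39/15.12 = 1.812 m.
V = (1/n) R^(2/3) √S = (1/0.022) × 1.812^(2/3) × √0.018 = 9.063 m/s. Hydraulic depth D_h = A/T = 27.39/6.02 = 4.55 m.
Froude number Fr = V/√(g·D_h) = 9.063/√(9.81×4.55) = 1.36, which is greater than 1, so the flow is supercritical.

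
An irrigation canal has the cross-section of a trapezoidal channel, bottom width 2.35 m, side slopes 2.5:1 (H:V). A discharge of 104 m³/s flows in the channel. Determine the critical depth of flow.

At critical depth, Q² T / (g A³) = 1, i.e. A³/T = Q²/g = 104²/9.81 = 1103.
Trying y = 3.12 m: A³/T = 1769 — over.
Trying y = 1.93 m: A³/T = 221.3 — short.
Trying y = 2.8 m: A³/T = 1097 — close enough.

y_c = 2.8 m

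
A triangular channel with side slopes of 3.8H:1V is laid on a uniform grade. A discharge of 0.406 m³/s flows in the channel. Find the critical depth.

y_c = 0.297 m

At critical depth, Q² T / (g A³) = 1, i.e. A³/T = Q²/g = 0.406²/9.81 = 0.0168.
Try y = 0.334 m: A³/T = 0.03001 — high.
Try y = 0.22 m: A³/T = 0.003721 — low.
Try y = 0.297 m: A³/T = 0.01668 — ≈ 0.0168.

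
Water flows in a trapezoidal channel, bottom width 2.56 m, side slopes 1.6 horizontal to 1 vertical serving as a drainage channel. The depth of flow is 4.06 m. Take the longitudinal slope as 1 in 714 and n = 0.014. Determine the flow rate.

With bottom width b = 2.56 m and side slope z = 1.6: A = (b + zy)y = (2.56 + 1.6×4.06)×4.06 = 36.77 m²; P = b + 2y√(1+z²) = 2.56 + 2×4.06×1.887 = 17.88 m.
Hydraulic radius R = A/P = 36.77/17.88 = 2.056 m.
Manning's equation: Q = (1/n) A R^(2/3) S^(1/2) = (1/0.014) × 36.77 × 2.056^(2/3) × 0.001401^(1/2) = 159 m³/s.

Q = 159 m³/s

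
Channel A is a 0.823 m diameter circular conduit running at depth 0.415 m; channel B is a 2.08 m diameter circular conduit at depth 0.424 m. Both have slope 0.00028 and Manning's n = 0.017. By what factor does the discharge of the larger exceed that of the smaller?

Channel A: For a circular section of diameter D = 0.823 m at depth y = 0.415 m, the central angle is θ = 2 arccos(1 − 2y/D) = 3.159 rad. Then A = (D²/8)(θ − sin θ) = 0.2689 m² and P = Dθ/2 = 1.3 m. Hydraulic radius R = A/P = 0.2689/1.3 = 0.2069 m. Q_A = (1/0.017)·0.2689·0.2069^(2/3)·√0.00028 = 0.09257 m³/s.
Channel B: For a circular section of diameter D = 2.08 m at depth y = 0.424 m, the central angle is θ = 2 arccos(1 − 2y/D) = 1.874 rad. Then A = (D²/8)(θ − sin θ) = 0.4972 m² and P = Dθ/2 = 1.949 m. Hydraulic radius R = A/P = 0.4972/1.949 = 0.2551 m. Q_B = (1/0.017)·0.4972·0.2551^(2/3)·√0.00028 = 0.1968 m³/s.
The larger discharge is 0.1968 m³/s and the smaller is 0.09257 m³/s; the ratio is 2.13.

2.13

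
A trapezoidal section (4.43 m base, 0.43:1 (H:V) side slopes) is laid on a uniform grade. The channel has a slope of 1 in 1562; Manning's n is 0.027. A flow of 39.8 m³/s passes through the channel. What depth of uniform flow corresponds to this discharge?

Manning's equation rearranged: A R^(2/3) = nQ / (1·√S) = 0.027 × 39.8 / (√0.0006402) = 42.47.
Try y = 3.56 m: A R^(2/3) = 30.72 — too small.
Try y = 5.03 m: A R^(2/3) = 55.35 — too large.
Try y = 4.31 m: A R^(2/3) = 42.42 — close enough.

y_n = 4.31 m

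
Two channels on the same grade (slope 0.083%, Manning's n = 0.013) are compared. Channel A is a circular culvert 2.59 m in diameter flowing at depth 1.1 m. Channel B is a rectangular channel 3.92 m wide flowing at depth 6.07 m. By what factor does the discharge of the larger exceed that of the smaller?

Channel A: For a circular section of diameter D = 2.59 m at depth y = 1.1 m, the central angle is θ = 2 arccos(1 − 2y/D) = 2.839 rad. Then A = (D²/8)(θ − sin θ) = 2.131 m² and P = Dθ/2 = 3.677 m. Hydraulic radius R = A/P = 2.131/3.677 = 0.5796 m. Q_A = (1/0.013)·2.131·0.5796^(2/3)·√0.00083 = 3.283 m³/s.
Channel B: Flow area A = b·y = 3.92 × 6.07 = 23.79 m². Wetted perimeter P = b + 2y = 3.92 + 2×6.07 = 16.06 m. Hydraulic radius R = A/P = 23.79/16.06 = 1.482 m. Q_B = (1/0.013)·23.79·1.482^(2/3)·√0.00083 = 68.53 m³/s.
The larger discharge is 68.53 m³/s and the smaller is 3.283 m³/s; the ratio is 20.9.

20.9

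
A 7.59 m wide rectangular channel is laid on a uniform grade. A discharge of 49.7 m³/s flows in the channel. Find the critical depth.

y_c = 1.64 m

For a rectangular channel, critical depth y_c = (q²/g)^(1/3) where q = Q/b = 49.7/7.59 = 6.548 m²/s.
So y_c = (6.548²/9.81)^(1/3) = 1.64 m.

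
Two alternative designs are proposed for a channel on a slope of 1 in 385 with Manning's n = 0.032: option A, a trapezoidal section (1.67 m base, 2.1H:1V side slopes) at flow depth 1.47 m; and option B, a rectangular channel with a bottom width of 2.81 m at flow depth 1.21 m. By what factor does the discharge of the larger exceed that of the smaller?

2.4

Channel A: With bottom width b = 1.67 m and side slope z = 2.1: A = (b + zy)y = (1.67 + 2.1×1.47)×1.47 = 6.993 m²; P = b + 2y√(1+z²) = 1.67 + 2×1.47×2.326 = 8.508 m. Hydraulic radius R = A/P = 6.993/8.508 = 0.8219 m. Q_A = (1/0.032)·6.993·0.8219^(2/3)·√0.002597 = 9.772 m³/s.
Channel B: Flow area A = b·y = 2.81 × 1.21 = 3.4 m². Wetted perimeter P = b + 2y = 2.81 + 2×1.21 = 5.23 m. Hydraulic radius R = A/P = 3.4/5.23 = 0.6501 m. Q_B = (1/0.032)·3.4·0.6501^(2/3)·√0.002597 = 4.064 m³/s.
The larger discharge is 9.772 m³/s and the smaller is 4.064 m³/s; the ratio is 2.4.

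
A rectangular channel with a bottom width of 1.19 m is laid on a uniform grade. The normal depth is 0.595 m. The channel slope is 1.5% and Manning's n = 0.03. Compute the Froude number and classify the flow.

Flow area A = b·y = 1.19 × 0.595 = 0.708 m². Wetted perimeter P = b + 2y = 1.19 + 2×0.595 = 2.38 m.
Hydraulic radius R = A/P = 0.708/2.38 = 0.2975 m.
V = (1/n) R^(2/3) √S = (1/0.03) × 0.2975^(2/3) × √0.015 = 1.819 m/s. Hydraulic depth D_h = A/T = 0.708/1.19 = 0.595 m.
Froude number Fr = V/√(g·D_h) = 1.819/√(9.81×0.595) = 0.753, which is less than 1, so the flow is subcritical.

subcritical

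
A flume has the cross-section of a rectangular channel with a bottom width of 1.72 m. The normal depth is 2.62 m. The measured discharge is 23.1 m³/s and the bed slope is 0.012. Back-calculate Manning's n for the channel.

n = 0.016

Flow area A = b·y = 1.72 × 2.62 = 4.506 m². Wetted perimeter P = b + 2y = 1.72 + 2×2.62 = 6.96 m.
Hydraulic radius R = A/P = 4.506/6.96 = 0.6475 m.
Rearranging Manning's equation: n = (1/Q) A R^(2/3) S^(1/2) = (1/23.1) × 4.506 × 0.6475^(2/3) × √0.012 = 0.016.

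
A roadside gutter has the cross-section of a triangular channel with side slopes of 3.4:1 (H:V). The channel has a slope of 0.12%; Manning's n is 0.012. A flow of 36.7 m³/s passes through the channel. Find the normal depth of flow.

y_n = 1.97 m

Manning's equation rearranged: A R^(2/3) = nQ / (1·√S) = 0.012 × 36.7 / (√0.0012) = 12.71.
Trying y = 2.21 m: A R^(2/3) = 17.26 — too large.
Trying y = 1.53 m: A R^(2/3) = 6.476 — too small.
Trying y = 1.97 m: A R^(2/3) = 12.71 — close enough.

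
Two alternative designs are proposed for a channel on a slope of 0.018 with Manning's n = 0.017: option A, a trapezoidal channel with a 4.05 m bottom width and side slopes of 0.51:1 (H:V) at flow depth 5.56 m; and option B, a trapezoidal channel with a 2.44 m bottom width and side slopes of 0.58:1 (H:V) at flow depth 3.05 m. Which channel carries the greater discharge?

channel A

Channel A: With bottom width b = 4.05 m and side slope z = 0.51: A = (b + zy)y = (4.05 + 0.51×5.56)×5.56 = 38.28 m²; P = b + 2y√(1+z²) = 4.05 + 2×5.56×1.123 = 16.53 m. Hydraulic radius R = A/P = 38.28/16.53 = 2.316 m. Q_A = (1/0.017)·38.28·2.316^(2/3)·√0.018 = 528.8 m³/s.
Channel B: With bottom width b = 2.44 m and side slope z = 0.58: A = (b + zy)y = (2.44 + 0.58×3.05)×3.05 = 12.84 m²; P = b + 2y√(1+z²) = 2.44 + 2×3.05×1.156 = 9.492 m. Hydraulic radius R = A/P = 12.84/9.492 = 1.352 m. Q_B = (1/0.017)·12.84·1.352^(2/3)·√0.018 = 123.9 m³/s.
Q_A = 528.8 m³/s vs Q_B = 123.9 m³/s, so channel A carries more.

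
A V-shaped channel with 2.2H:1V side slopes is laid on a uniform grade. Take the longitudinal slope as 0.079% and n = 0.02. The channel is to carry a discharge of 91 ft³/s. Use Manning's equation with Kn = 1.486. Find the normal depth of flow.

Manning's equation rearranged: A R^(2/3) = nQ / (1.486·√S) = 0.02 × 91 / (1.486 × √0.00079) = 43.58.
Trying y = 3.09 ft: A R^(2/3) = 26.37 — short.
Trying y = 4.11 ft: A R^(2/3) = 56.42 — over.
Trying y = 3.73 ft: A R^(2/3) = 43.56 — ≈ 43.58.

y_n = 3.73 ft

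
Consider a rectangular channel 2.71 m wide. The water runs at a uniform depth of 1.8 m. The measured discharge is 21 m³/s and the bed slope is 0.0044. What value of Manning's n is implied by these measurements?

n = 0.013

Flow area A = b·y = 2.71 × 1.8 = 4.878 m². Wetted perimeter P = b + 2y = 2.71 + 2×1.8 = 6.31 m.
Hydraulic radius R = A/P = 4.878/6.31 = 0.7731 m.
Rearranging Manning's equation: n = (1/Q) A R^(2/3) S^(1/2) = (1/21) × 4.878 × 0.7731^(2/3) × √0.0044 = 0.013.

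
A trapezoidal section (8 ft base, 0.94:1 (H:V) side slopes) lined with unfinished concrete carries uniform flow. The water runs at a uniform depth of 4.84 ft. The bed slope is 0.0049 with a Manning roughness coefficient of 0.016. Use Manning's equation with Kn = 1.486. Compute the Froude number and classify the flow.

supercritical

With bottom width b = 8 ft and side slope z = 0.94: A = (b + zy)y = (8 + 0.94×4.84)×4.84 = 60.74 ft²; P = b + 2y√(1+z²) = 8 + 2×4.84×1.372 = 21.29 ft.
Hydraulic radius R = A/P = 60.74/21.29 = 2.854 ft.
V = (1.486/n) R^(2/3) √S = (1.486/0.016) × 2.854^(2/3) × √0.0049 = 13.08 ft/s. Hydraulic depth D_h = A/T = 60.74/17.1 = 3.552 ft.
Froude number Fr = V/√(g·D_h) = 13.08/√(32.2×3.552) = 1.22, which is greater than 1, so the flow is supercritical.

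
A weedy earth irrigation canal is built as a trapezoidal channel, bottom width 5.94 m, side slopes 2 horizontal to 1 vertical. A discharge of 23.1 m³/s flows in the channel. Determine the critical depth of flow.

y_c = 1.02 m

At critical depth, Q² T / (g A³) = 1, i.e. A³/T = Q²/g = 23.1²/9.81 = 54.39.
At y = 1.15 m: A³/T = 80.73 — high.
At y = 0.86 m: A³/T = 30.48 — low.
At y = 1.02 m: A³/T = 53.82 — ≈ 54.39.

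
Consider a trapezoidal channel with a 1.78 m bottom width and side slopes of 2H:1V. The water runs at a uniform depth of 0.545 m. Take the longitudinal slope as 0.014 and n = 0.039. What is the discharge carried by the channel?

Q = 2.45 m³/s

With bottom width b = 1.78 m and side slope z = 2: A = (b + zy)y = (1.78 + 2×0.545)×0.545 = 1.564 m²; P = b + 2y√(1+z²) = 1.78 + 2×0.545×2.236 = 4.217 m.
Hydraulic radius R = A/P = 1.564/4.217 = 0.3709 m.
Manning's equation: Q = (1/n) A R^(2/3) S^(1/2) = (1/0.039) × 1.564 × 0.3709^(2/3) × 0.014^(1/2) = 2.45 m³/s.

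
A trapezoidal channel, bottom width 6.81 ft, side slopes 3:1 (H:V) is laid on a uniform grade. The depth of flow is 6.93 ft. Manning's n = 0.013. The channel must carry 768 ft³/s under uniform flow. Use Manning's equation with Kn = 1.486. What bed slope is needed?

With bottom width b = 6.81 ft and side slope z = 3: A = (b + zy)y = (6.81 + 3×6.93)×6.93 = 191.3 ft²; P = b + 2y√(1+z²) = 6.81 + 2×6.93×3.162 = 50.64 ft.
Hydraulic radius R = A/P = 191.3/50.64 = 3.777 ft.
From Manning's equation, S = [nQ / (1.486 A R^(2/3))]² = [0.013 × 768 / (1.486 × 191.3 × 3.777^(2/3))]² = 0.00021.

S = 0.00021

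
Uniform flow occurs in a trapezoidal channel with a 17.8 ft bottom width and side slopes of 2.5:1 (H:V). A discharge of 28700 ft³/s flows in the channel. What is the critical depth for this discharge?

y_c = 20.9 ft

At critical depth, Q² T / (g A³) = 1, i.e. A³/T = Q²/g = 28700²/32.2 = 25580000.
Trying y = 15.7 ft: A³/T = 7462000 — low.
Trying y = 20.9 ft: A³/T = 25660000 — ≈ 25580000.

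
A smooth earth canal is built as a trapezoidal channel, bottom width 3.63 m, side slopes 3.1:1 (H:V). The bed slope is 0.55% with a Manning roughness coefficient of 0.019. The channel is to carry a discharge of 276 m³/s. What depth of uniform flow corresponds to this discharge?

Manning's equation rearranged: A R^(2/3) = nQ / (1·√S) = 0.019 × 276 / (√0.0055) = 70.71.
At y = 3.89 m: A R^(2/3) = 100.3 — over.
At y = 2.39 m: A R^(2/3) = 32.61 — short.
At y = 3.35 m: A R^(2/3) = 70.61 — matches.

y_n = 3.35 m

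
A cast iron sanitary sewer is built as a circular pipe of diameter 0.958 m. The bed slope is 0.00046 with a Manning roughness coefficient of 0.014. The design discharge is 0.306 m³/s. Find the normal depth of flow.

Manning's equation rearranged: A R^(2/3) = nQ / (1·√S) = 0.014 × 0.306 / (√0.00046) = 0.1997.
Trying y = 0.418 m: A R^(2/3) = 0.1096 — short.
Trying y = 0.678 m: A R^(2/3) = 0.2361 — over.
Trying y = 0.601 m: A R^(2/3) = 0.1997 — close enough.

y_n = 0.601 m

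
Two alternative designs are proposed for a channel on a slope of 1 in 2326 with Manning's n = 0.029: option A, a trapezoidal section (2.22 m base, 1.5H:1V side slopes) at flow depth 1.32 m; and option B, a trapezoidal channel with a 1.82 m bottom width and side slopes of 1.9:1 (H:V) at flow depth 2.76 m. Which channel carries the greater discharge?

channel B

Channel A: With bottom width b = 2.22 m and side slope z = 1.5: A = (b + zy)y = (2.22 + 1.5×1.32)×1.32 = 5.544 m²; P = b + 2y√(1+z²) = 2.22 + 2×1.32×1.803 = 6.979 m. Hydraulic radius R = A/P = 5.544/6.979 = 0.7943 m. Q_A = (1/0.029)·5.544·0.7943^(2/3)·√0.0004299 = 3.4 m³/s.
Channel B: With bottom width b = 1.82 m and side slope z = 1.9: A = (b + zy)y = (1.82 + 1.9×2.76)×2.76 = 19.5 m²; P = b + 2y√(1+z²) = 1.82 + 2×2.76×2.147 = 13.67 m. Hydraulic radius R = A/P = 19.5/13.67 = 1.426 m. Q_B = (1/0.029)·19.5·1.426^(2/3)·√0.0004299 = 17.66 m³/s.
Q_A = 3.4 m³/s vs Q_B = 17.66 m³/s, so channel B carries more.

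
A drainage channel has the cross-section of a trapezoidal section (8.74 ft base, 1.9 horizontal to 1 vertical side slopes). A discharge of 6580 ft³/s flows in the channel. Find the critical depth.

At critical depth, Q² T / (g A³) = 1, i.e. A³/T = Q²/g = 6580²/32.2 = 1345000.
At y = 15.9 ft: A³/T = 3434000 — high.
At y = 9.09 ft: A³/T = 305400 — low.
At y = 12.9 ft: A³/T = 1366000 — close enough.

y_c = 12.9 ft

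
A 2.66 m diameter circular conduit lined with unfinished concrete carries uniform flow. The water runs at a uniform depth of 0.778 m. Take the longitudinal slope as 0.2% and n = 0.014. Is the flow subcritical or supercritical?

subcritical

For a circular section of diameter D = 2.66 m at depth y = 0.778 m, the central angle is θ = 2 arccos(1 − 2y/D) = 2.286 rad. Then A = (D²/8)(θ − sin θ) = 1.354 m² and P = Dθ/2 = 3.04 m.
Hydraulic radius R = A/P = 1.354/3.04 = 0.4453 m.
V = (1/n) R^(2/3) √S = (1/0.014) × 0.4453^(2/3) × √0.002 = 1.863 m/s. Hydraulic depth D_h = A/T = 1.354/2.42 = 0.5593 m.
Froude number Fr = V/√(g·D_h) = 1.863/√(9.81×0.5593) = 0.795, which is less than 1, so the flow is subcritical.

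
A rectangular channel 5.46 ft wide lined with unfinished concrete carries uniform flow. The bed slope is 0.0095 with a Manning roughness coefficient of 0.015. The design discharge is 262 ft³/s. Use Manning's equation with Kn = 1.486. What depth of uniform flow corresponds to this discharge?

y_n = 3.68 ft

Manning's equation rearranged: A R^(2/3) = nQ / (1.486·√S) = 0.015 × 262 / (1.486 × √0.0095) = 27.13.
At y = 4.43 ft: A R^(2/3) = 34.31 — too large.
At y = 2.86 ft: A R^(2/3) = 19.51 — too small.
At y = 3.68 ft: A R^(2/3) = 27.11 — close enough.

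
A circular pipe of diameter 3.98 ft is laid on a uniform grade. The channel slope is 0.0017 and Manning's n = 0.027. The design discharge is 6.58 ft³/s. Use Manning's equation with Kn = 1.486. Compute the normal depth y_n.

y_n = 1.31 ft

Manning's equation rearranged: A R^(2/3) = nQ / (1.486·√S) = 0.027 × 6.58 / (1.486 × √0.0017) = 2.9.
Trying y = 0.927 ft: A R^(2/3) = 1.475 — too small.
Trying y = 1.52 ft: A R^(2/3) = 3.837 — too large.
Trying y = 1.31 ft: A R^(2/3) = 2.902 — ≈ 2.9.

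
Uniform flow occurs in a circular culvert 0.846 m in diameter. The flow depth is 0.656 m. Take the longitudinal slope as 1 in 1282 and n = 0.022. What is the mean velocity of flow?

V = 0.513 m/s

For a circular section of diameter D = 0.846 m at depth y = 0.656 m, the central angle is θ = 2 arccos(1 − 2y/D) = 4.308 rad. Then A = (D²/8)(θ − sin θ) = 0.4677 m² and P = Dθ/2 = 1.822 m.
Hydraulic radius R = A/P = 0.4677/1.822 = 0.2566 m.
From Manning's equation, V = (1/n) R^(2/3) S^(1/2) = (1/0.022) × 0.2566^(2/3) × 0.00078^(1/2) = 0.513 m/s.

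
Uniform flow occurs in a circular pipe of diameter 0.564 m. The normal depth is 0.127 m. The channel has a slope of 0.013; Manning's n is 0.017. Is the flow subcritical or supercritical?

For a circular section of diameter D = 0.564 m at depth y = 0.127 m, the central angle is θ = 2 arccos(1 − 2y/D) = 1.978 rad. Then A = (D²/8)(θ − sin θ) = 0.04212 m² and P = Dθ/2 = 0.5577 m.
Hydraulic radius R = A/P = 0.04212/0.5577 = 0.07553 m.
V = (1/n) R^(2/3) √S = (1/0.017) × 0.07553^(2/3) × √0.013 = 1.198 m/s. Hydraulic depth D_h = A/T = 0.04212/0.4712 = 0.0894 m.
Froude number Fr = V/√(g·D_h) = 1.198/√(9.81×0.0894) = 1.28, which is greater than 1, so the flow is supercritical.

supercritical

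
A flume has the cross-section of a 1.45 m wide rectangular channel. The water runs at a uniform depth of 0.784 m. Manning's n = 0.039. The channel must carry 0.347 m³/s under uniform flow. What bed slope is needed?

Flow area A = b·y = 1.45 × 0.784 = 1.137 m². Wetted perimeter P = b + 2y = 1.45 + 2×0.784 = 3.018 m.
Hydraulic radius R = A/P = 1.137/3.018 = 0.3767 m.
From Manning's equation, S = [nQ / (1 A R^(2/3))]² = [0.039 × 0.347 / (1 × 1.137 × 0.3767^(2/3))]² = 0.000521.

S = 0.000521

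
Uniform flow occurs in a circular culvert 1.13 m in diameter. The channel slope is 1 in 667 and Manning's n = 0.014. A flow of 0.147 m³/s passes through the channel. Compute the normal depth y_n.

Manning's equation rearranged: A R^(2/3) = nQ / (1·√S) = 0.014 × 0.147 / (√0.001499) = 0.05315.
At y = 0.195 m: A R^(2/3) = 0.028 — too small.
At y = 0.31 m: A R^(2/3) = 0.07103 — too large.
At y = 0.268 m: A R^(2/3) = 0.05326 — close enough.

y_n = 0.268 m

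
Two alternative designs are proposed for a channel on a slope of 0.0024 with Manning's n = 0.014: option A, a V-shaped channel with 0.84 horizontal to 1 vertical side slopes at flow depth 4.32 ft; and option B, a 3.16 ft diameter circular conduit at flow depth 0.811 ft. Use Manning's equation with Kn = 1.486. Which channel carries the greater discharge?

channel A

Channel A: For a triangular section with side slope z = 0.84: A = zy² = 0.84×4.32² = 15.68 ft²; P = 2y√(1+z²) = 2×4.32×1.306 = 11.28 ft. Hydraulic radius R = A/P = 15.68/11.28 = 1.389 ft. Q_A = (1.486/0.014)·15.68·1.389^(2/3)·√0.0024 = 101.5 ft³/s.
Channel B: For a circular section of diameter D = 3.16 ft at depth y = 0.811 ft, the central angle is θ = 2 arccos(1 − 2y/D) = 2.125 rad. Then A = (D²/8)(θ − sin θ) = 1.591 ft² and P = Dθ/2 = 3.357 ft. Hydraulic radius R = A/P = 1.591/3.357 = 0.4739 ft. Q_B = (1.486/0.014)·1.591·0.4739^(2/3)·√0.0024 = 5.028 ft³/s.
Q_A = 101.5 ft³/s vs Q_B = 5.028 ft³/s, so channel A carries more.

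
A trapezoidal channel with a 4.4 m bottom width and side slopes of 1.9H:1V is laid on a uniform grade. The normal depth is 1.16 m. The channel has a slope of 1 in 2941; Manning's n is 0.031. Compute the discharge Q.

Q = 3.98 m³/s

With bottom width b = 4.4 m and side slope z = 1.9: A = (b + zy)y = (4.4 + 1.9×1.16)×1.16 = 7.661 m²; P = b + 2y√(1+z²) = 4.4 + 2×1.16×2.147 = 9.381 m.
Hydraulic radius R = A/P = 7.661/9.381 = 0.8166 m.
Manning's equation: Q = (1/n) A R^(2/3) S^(1/2) = (1/0.031) × 7.661 × 0.8166^(2/3) × 0.00034^(1/2) = 3.98 m³/s.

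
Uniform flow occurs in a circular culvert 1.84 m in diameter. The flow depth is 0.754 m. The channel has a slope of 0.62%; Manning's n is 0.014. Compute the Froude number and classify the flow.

For a circular section of diameter D = 1.84 m at depth y = 0.754 m, the central angle is θ = 2 arccos(1 − 2y/D) = 2.779 rad. Then A = (D²/8)(θ − sin θ) = 1.026 m² and P = Dθ/2 = 2.556 m.
Hydraulic radius R = A/P = 1.026/2.556 = 0.4012 m.
V = (1/n) R^(2/3) √S = (1/0.014) × 0.4012^(2/3) × √0.0062 = 3.06 m/s. Hydraulic depth D_h = A/T = 1.026/1.81 = 0.5668 m.
Froude number Fr = V/√(g·D_h) = 3.06/√(9.81×0.5668) = 1.3, which is greater than 1, so the flow is supercritical.

supercritical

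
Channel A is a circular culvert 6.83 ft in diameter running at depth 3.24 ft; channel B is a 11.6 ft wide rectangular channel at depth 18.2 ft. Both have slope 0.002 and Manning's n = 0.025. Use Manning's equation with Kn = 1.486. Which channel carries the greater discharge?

Channel A: For a circular section of diameter D = 6.83 ft at depth y = 3.24 ft, the central angle is θ = 2 arccos(1 − 2y/D) = 3.039 rad. Then A = (D²/8)(θ − sin θ) = 17.12 ft² and P = Dθ/2 = 10.38 ft. Hydraulic radius R = A/P = 17.12/10.38 = 1.65 ft. Q_A = (1.486/0.025)·17.12·1.65^(2/3)·√0.002 = 63.56 ft³/s.
Channel B: Flow area A = b·y = 11.6 × 18.2 = 211.1 ft². Wetted perimeter P = b + 2y = 11.6 + 2×18.2 = 48 ft. Hydraulic radius R = A/P = 211.1/48 = 4.398 ft. Q_B = (1.486/0.025)·211.1·4.398^(2/3)·√0.002 = 1507 ft³/s.
Q_A = 63.56 ft³/s vs Q_B = 1507 ft³/s, so channel B carries more.

channel B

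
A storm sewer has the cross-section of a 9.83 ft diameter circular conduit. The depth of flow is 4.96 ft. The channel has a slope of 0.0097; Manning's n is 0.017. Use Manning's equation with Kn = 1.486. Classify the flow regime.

For a circular section of diameter D = 9.83 ft at depth y = 4.96 ft, the central angle is θ = 2 arccos(1 − 2y/D) = 3.16 rad. Then A = (D²/8)(θ − sin θ) = 38.39 ft² and P = Dθ/2 = 15.53 ft.
Hydraulic radius R = A/P = 38.39/15.53 = 2.472 ft.
V = (1.486/n) R^(2/3) √S = (1.486/0.017) × 2.472^(2/3) × √0.0097 = 15.74 ft/s. Hydraulic depth D_h = A/T = 38.39/9.83 = 3.905 ft.
Froude number Fr = V/√(g·D_h) = 15.74/√(32.2×3.905) = 1.4, which is greater than 1, so the flow is supercritical.

supercritical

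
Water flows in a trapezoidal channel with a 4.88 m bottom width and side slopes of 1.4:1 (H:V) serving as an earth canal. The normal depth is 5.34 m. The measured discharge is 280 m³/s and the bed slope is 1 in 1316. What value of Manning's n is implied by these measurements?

With bottom width b = 4.88 m and side slope z = 1.4: A = (b + zy)y = (4.88 + 1.4×5.34)×5.34 = 65.98 m²; P = b + 2y√(1+z²) = 4.88 + 2×5.34×1.72 = 23.25 m.
Hydraulic radius R = A/P = 65.98/23.25 = 2.837 m.
Rearranging Manning's equation: n = (1/Q) A R^(2/3) S^(1/2) = (1/280) × 65.98 × 2.837^(2/3) × √0.0007599 = 0.013.

n = 0.013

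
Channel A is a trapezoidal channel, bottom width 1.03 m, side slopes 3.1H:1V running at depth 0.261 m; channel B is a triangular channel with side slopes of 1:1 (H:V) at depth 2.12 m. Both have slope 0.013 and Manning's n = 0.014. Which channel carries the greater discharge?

channel B

Channel A: With bottom width b = 1.03 m and side slope z = 3.1: A = (b + zy)y = (1.03 + 3.1×0.261)×0.261 = 0.48 m²; P = b + 2y√(1+z²) = 1.03 + 2×0.261×3.257 = 2.73 m. Hydraulic radius R = A/P = 0.48/2.73 = 0.1758 m. Q_A = (1/0.014)·0.48·0.1758^(2/3)·√0.013 = 1.227 m³/s.
Channel B: For a triangular section with side slope z = 1: A = zy² = 1×2.12² = 4.494 m²; P = 2y√(1+z²) = 2×2.12×1.414 = 5.996 m. Hydraulic radius R = A/P = 4.494/5.996 = 0.7495 m. Q_B = (1/0.014)·4.494·0.7495^(2/3)·√0.013 = 30.2 m³/s.
Q_A = 1.227 m³/s vs Q_B = 30.2 m³/s, so channel B carries more.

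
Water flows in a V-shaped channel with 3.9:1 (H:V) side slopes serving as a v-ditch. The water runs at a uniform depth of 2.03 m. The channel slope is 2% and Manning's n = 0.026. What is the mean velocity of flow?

For a triangular section with side slope z = 3.9: A = zy² = 3.9×2.03² = 16.07 m²; P = 2y√(1+z²) = 2×2.03×4.026 = 16.35 m.
Hydraulic radius R = A/P = 16.07/16.35 = 0.9832 m.
From Manning's equation, V = (1/n) R^(2/3) S^(1/2) = (1/0.026) × 0.9832^(2/3) × 0.02^(1/2) = 5.38 m/s.

V = 5.38 m/s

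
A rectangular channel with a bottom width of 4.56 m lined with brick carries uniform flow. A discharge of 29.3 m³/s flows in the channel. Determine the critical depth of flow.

y_c = 1.61 m

For a rectangular channel, critical depth y_c = (q²/g)^(1/3) where q = Q/b = 29.3/4.56 = 6.425 m²/s.
So y_c = (6.425²/9.81)^(1/3) = 1.61 m.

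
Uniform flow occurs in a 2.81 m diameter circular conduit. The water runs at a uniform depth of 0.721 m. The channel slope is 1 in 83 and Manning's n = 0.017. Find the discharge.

For a circular section of diameter D = 2.81 m at depth y = 0.721 m, the central angle is θ = 2 arccos(1 − 2y/D) = 2.125 rad. Then A = (D²/8)(θ − sin θ) = 1.258 m² and P = Dθ/2 = 2.985 m.
Hydraulic radius R = A/P = 1.258/2.985 = 0.4213 m.
Manning's equation: Q = (1/n) A R^(2/3) S^(1/2) = (1/0.017) × 1.258 × 0.4213^(2/3) × 0.01205^(1/2) = 4.56 m³/s.

Q = 4.56 m³/s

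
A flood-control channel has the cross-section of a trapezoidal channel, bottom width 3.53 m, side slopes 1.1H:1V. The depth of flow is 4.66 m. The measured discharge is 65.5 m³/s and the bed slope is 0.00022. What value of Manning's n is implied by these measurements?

With bottom width b = 3.53 m and side slope z = 1.1: A = (b + zy)y = (3.53 + 1.1×4.66)×4.66 = 40.34 m²; P = b + 2y√(1+z²) = 3.53 + 2×4.66×1.487 = 17.39 m.
Hydraulic radius R = A/P = 40.34/17.39 = 2.32 m.
Rearranging Manning's equation: n = (1/Q) A R^(2/3) S^(1/2) = (1/65.5) × 40.34 × 2.32^(2/3) × √0.00022 = 0.016.

n = 0.016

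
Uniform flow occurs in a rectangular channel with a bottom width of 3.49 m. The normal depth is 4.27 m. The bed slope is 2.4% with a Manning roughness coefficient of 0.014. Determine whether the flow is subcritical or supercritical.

supercritical

Flow area A = b·y = 3.49 × 4.27 = 14.9 m². Wetted perimeter P = b + 2y = 3.49 + 2×4.27 = 12.03 m.
Hydraulic radius R = A/P = 14.9/12.03 = 1.239 m.
V = (1/n) R^(2/3) √S = (1/0.014) × 1.239^(2/3) × √0.024 = 12.76 m/s. Hydraulic depth D_h = A/T = 14.9/3.49 = 4.27 m.
Froude number Fr = V/√(g·D_h) = 12.76/√(9.81×4.27) = 1.97, which is greater than 1, so the flow is supercritical.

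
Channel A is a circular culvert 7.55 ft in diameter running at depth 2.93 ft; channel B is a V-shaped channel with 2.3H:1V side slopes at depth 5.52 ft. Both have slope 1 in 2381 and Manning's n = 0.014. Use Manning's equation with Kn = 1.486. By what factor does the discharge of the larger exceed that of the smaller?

Channel A: For a circular section of diameter D = 7.55 ft at depth y = 2.93 ft, the central angle is θ = 2 arccos(1 − 2y/D) = 2.69 rad. Then A = (D²/8)(θ − sin θ) = 16.06 ft² and P = Dθ/2 = 10.16 ft. Hydraulic radius R = A/P = 16.06/10.16 = 1.581 ft. Q_A = (1.486/0.014)·16.06·1.581^(2/3)·√0.00042 = 47.41 ft³/s.
Channel B: For a triangular section with side slope z = 2.3: A = zy² = 2.3×5.52² = 70.08 ft²; P = 2y√(1+z²) = 2×5.52×2.508 = 27.69 ft. Hydraulic radius R = A/P = 70.08/27.69 = 2.531 ft. Q_B = (1.486/0.014)·70.08·2.531^(2/3)·√0.00042 = 283.1 ft³/s.
The larger discharge is 283.1 ft³/s and the smaller is 47.41 ft³/s; the ratio is 5.97.

5.97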